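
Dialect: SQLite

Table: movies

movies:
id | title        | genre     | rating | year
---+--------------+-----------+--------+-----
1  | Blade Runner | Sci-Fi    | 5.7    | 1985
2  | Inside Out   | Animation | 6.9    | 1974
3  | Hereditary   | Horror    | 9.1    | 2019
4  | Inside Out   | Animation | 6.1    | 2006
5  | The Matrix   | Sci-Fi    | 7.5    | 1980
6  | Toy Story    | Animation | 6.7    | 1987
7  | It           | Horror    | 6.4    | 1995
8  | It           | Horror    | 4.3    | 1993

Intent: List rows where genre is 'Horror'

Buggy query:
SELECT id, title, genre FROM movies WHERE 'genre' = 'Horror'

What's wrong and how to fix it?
Bug: 'genre' in single quotes is a string literal, not the column; the comparison is literal-vs-literal and never true

Fix: Reference the column as genre without single quotes

Corrected query:
SELECT id, title, genre FROM movies WHERE genre = 'Horror'

Result:
id | title      | genre 
---+------------+-------
3  | Hereditary | Horror
7  | It         | Horror
8  | It         | Horror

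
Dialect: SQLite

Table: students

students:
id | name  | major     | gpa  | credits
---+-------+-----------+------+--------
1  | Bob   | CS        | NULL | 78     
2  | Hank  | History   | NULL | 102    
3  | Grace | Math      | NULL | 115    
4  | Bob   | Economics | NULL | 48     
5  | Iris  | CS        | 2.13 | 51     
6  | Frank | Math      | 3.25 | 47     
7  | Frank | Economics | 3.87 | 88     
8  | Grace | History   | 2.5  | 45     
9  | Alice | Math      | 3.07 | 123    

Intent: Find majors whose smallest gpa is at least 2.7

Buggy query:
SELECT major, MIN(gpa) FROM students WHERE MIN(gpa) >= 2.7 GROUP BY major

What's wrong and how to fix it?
Bug: Aggregates like MIN are computed per group after WHERE runs

Fix: Use HAVING for the per-group MIN condition

Corrected query:
SELECT major, MIN(gpa) FROM students GROUP BY major HAVING MIN(gpa) >= 2.7

Result:
major     | MIN(gpa)
----------+---------
Economics | 3.87    
Math      | 3.07    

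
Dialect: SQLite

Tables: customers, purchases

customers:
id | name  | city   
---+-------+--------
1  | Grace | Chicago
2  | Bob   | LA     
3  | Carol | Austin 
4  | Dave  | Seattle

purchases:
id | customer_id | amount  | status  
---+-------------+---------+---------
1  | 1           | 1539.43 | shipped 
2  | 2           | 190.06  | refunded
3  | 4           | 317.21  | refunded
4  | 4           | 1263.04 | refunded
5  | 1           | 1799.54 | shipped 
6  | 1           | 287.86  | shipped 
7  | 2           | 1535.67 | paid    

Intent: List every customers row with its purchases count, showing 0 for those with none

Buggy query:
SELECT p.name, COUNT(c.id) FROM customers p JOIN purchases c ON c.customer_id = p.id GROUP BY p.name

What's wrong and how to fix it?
Bug: An inner join excludes parents with zero children

Fix: Use LEFT JOIN so parents without children still appear (COUNT(c.id) gives 0)

Corrected query:
SELECT p.name, COUNT(c.id) FROM customers p LEFT JOIN purchases c ON c.customer_id = p.id GROUP BY p.name

Result:
name  | COUNT(c.id)
------+------------
Bob   | 2          
Carol | 0          
Dave  | 2          
Grace | 3          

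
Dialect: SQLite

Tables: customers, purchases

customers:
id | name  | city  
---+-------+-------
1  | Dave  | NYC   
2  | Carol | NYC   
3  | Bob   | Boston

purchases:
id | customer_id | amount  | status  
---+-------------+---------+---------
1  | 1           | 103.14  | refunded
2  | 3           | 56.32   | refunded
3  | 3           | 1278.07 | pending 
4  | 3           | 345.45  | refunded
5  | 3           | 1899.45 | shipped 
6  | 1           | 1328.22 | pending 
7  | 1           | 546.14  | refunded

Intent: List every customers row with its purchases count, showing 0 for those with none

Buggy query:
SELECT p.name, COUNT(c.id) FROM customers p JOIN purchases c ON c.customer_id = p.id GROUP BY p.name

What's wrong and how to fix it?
Bug: An inner join excludes parents with zero children

Fix: Use LEFT JOIN so parents without children still appear (COUNT(c.id) gives 0)

Corrected query:
SELECT p.name, COUNT(c.id) FROM customers p LEFT JOIN purchases c ON c.customer_id = p.id GROUP BY p.name

Result:
name  | COUNT(c.id)
------+------------
Bob   | 4          
Carol | 0          
Dave  | 3          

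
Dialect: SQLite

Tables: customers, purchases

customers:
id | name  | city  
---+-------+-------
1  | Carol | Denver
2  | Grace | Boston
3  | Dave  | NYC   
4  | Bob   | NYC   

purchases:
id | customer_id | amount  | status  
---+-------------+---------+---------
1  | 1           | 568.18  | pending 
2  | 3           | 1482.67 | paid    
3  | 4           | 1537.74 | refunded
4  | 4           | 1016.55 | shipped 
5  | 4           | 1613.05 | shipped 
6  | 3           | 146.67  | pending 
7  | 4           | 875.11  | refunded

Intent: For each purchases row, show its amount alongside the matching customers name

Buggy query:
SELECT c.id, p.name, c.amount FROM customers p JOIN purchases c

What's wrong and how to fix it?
Bug: JOIN with no ON clause produces a cartesian product; every purchases row pairs with every customers row

Fix: Specify the join condition linking the foreign key to the parent id

Corrected query:
SELECT c.id, p.name, c.amount FROM customers p JOIN purchases c ON c.customer_id = p.id

Result:
id | name  | amount 
---+-------+--------
1  | Carol | 568.18 
2  | Dave  | 1482.67
3  | Bob   | 1537.74
4  | Bob   | 1016.55
5  | Bob   | 1613.05
6  | Dave  | 146.67 
7  | Bob   | 875.11 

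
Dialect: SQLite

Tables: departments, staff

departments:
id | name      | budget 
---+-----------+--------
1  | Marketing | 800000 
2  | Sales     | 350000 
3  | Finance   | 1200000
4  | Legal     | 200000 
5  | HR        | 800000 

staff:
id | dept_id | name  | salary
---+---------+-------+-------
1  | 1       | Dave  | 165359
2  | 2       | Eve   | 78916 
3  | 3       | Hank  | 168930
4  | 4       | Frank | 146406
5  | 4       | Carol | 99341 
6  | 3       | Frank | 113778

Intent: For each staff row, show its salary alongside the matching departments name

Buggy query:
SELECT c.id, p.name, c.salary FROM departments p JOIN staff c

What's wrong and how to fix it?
Bug: JOIN with no ON clause produces a cartesian product; every staff row pairs with every departments row

Fix: Add ON c.dept_id = p.id to the JOIN

Corrected query:
SELECT c.id, p.name, c.salary FROM departments p JOIN staff c ON c.dept_id = p.id

Result:
id | name      | salary
---+-----------+-------
1  | Marketing | 165359
2  | Sales     | 78916 
3  | Finance   | 168930
4  | Legal     | 146406
5  | Legal     | 99341 
6  | Finance   | 113778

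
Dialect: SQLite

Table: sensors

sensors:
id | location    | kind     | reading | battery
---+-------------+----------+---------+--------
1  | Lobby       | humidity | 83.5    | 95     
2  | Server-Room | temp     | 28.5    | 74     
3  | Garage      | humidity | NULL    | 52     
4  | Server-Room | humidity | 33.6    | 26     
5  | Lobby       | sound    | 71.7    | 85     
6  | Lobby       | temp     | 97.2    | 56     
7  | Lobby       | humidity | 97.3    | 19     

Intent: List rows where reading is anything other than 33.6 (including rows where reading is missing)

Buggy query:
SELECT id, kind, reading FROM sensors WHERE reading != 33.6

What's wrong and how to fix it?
Bug: Inequality against NULL is unknown, not true; rows with NULL are dropped

Fix: Add an explicit OR reading IS NULL to include the missing-value rows

Corrected query:
SELECT id, kind, reading FROM sensors WHERE reading != 33.6 OR reading IS NULL

Result:
id | kind     | reading
---+----------+--------
1  | humidity | 83.5   
2  | temp     | 28.5   
3  | humidity | NULL   
5  | sound    | 71.7   
6  | temp     | 97.2   
7  | humidity | 97.3   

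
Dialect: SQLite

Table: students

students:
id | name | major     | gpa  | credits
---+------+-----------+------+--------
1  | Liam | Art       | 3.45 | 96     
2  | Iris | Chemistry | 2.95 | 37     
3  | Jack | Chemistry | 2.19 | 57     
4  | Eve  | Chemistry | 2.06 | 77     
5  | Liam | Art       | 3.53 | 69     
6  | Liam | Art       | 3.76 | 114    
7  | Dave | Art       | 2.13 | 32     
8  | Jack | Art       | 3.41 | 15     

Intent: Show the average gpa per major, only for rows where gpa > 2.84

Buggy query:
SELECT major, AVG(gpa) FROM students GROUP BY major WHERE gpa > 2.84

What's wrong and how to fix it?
Bug: Row-level WHERE must come before GROUP BY in the clause order

Fix: Place WHERE between FROM and GROUP BY

Corrected query:
SELECT major, AVG(gpa) FROM students WHERE gpa > 2.84 GROUP BY major

Result:
major     | AVG(gpa)
----------+---------
Art       | 3.5375  
Chemistry | 2.95    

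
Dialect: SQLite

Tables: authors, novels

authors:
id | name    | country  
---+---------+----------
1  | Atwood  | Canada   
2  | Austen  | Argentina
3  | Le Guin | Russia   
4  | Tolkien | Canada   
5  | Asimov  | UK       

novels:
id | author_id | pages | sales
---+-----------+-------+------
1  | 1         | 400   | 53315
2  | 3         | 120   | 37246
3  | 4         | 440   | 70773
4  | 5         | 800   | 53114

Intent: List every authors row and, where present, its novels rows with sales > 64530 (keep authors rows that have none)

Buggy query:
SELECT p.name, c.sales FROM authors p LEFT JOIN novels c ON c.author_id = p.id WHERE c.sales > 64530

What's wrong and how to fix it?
Bug: Filtering c.sales in WHERE discards the NULL rows produced by LEFT JOIN, turning it into an inner join

Fix: Put 'c.sales > 64530' in the JOIN's ON clause instead of WHERE

Corrected query:
SELECT p.name, c.sales FROM authors p LEFT JOIN novels c ON c.author_id = p.id AND c.sales > 64530

Result:
name    | sales
--------+------
Atwood  | NULL 
Austen  | NULL 
Le Guin | NULL 
Tolkien | 70773
Asimov  | NULL 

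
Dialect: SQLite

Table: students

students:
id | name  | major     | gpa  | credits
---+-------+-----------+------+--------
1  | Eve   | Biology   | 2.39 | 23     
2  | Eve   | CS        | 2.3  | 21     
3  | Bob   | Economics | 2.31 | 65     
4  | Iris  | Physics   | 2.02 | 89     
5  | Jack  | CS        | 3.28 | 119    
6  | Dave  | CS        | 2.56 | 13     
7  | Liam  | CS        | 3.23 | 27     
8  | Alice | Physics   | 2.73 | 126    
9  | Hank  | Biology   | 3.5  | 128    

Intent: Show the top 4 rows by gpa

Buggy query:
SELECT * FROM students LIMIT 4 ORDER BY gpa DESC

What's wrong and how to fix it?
Bug: ORDER BY cannot follow LIMIT; LIMIT is the final clause

Fix: Swap the clauses: ORDER BY first, then LIMIT

Corrected query:
SELECT * FROM students ORDER BY gpa DESC LIMIT 4

Result:
id | name  | major   | gpa  | credits
---+-------+---------+------+--------
9  | Hank  | Biology | 3.5  | 128    
5  | Jack  | CS      | 3.28 | 119    
7  | Liam  | CS      | 3.23 | 27     
8  | Alice | Physics | 2.73 | 126    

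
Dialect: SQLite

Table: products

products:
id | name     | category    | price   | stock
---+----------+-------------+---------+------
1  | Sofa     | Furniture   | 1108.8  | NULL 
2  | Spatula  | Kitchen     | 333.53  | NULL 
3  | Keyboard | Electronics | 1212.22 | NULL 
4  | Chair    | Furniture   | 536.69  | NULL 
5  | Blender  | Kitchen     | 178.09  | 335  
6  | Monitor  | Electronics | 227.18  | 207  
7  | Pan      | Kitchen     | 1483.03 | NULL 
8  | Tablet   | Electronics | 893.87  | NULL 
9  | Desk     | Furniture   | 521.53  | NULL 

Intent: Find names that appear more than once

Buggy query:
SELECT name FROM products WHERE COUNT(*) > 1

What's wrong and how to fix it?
Bug: COUNT(*) is an aggregate and cannot be used in WHERE

Fix: GROUP BY name, then filter groups with HAVING COUNT(*) > 1

Corrected query:
SELECT name FROM products GROUP BY name HAVING COUNT(*) > 1

Result:
(no rows)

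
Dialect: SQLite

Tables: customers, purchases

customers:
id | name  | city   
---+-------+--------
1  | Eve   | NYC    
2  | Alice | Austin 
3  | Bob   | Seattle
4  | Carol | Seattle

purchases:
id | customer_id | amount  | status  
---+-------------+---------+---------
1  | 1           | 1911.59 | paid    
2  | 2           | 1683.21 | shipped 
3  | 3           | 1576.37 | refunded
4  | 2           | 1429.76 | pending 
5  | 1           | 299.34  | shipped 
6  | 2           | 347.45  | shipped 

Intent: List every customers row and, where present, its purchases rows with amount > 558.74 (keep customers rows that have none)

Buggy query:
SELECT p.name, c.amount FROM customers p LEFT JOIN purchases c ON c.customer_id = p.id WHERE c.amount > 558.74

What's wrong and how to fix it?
Bug: A WHERE condition on the right-hand table after LEFT JOIN drops unmatched parents

Fix: Move the right-table condition into the ON clause so unmatched parents are kept

Corrected query:
SELECT p.name, c.amount FROM customers p LEFT JOIN purchases c ON c.customer_id = p.id AND c.amount > 558.74

Result:
name  | amount 
------+--------
Eve   | 1911.59
Alice | 1429.76
Alice | 1683.21
Bob   | 1576.37
Carol | NULL   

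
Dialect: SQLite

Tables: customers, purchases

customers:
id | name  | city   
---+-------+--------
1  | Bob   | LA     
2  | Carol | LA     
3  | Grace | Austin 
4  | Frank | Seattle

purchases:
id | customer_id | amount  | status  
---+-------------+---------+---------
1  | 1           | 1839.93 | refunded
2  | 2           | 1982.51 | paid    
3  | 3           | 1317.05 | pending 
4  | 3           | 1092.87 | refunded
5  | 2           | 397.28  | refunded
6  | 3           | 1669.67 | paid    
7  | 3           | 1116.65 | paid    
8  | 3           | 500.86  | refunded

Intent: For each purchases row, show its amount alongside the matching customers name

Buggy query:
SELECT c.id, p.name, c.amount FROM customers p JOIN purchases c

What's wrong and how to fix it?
Bug: Missing join condition: each purchases row is matched to all customers rows instead of just its own

Fix: Specify the join condition linking the foreign key to the parent id

Corrected query:
SELECT c.id, p.name, c.amount FROM customers p JOIN purchases c ON c.customer_id = p.id

Result:
id | name  | amount 
---+-------+--------
1  | Bob   | 1839.93
2  | Carol | 1982.51
3  | Grace | 1317.05
4  | Grace | 1092.87
5  | Carol | 397.28 
6  | Grace | 1669.67
7  | Grace | 1116.65
8  | Grace | 500.86 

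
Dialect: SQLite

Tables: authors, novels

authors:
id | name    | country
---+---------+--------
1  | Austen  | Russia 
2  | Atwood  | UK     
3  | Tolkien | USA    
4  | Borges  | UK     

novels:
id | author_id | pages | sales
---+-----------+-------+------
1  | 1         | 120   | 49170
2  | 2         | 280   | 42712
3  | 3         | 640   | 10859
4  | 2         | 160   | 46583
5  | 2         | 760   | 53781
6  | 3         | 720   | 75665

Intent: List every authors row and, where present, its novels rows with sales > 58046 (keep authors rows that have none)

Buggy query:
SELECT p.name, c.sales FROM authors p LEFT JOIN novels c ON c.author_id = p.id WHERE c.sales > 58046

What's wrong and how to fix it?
Bug: A WHERE condition on the right-hand table after LEFT JOIN drops unmatched parents

Fix: Put 'c.sales > 58046' in the JOIN's ON clause instead of WHERE

Corrected query:
SELECT p.name, c.sales FROM authors p LEFT JOIN novels c ON c.author_id = p.id AND c.sales > 58046

Result:
name    | sales
--------+------
Austen  | NULL 
Atwood  | NULL 
Tolkien | 75665
Borges  | NULL 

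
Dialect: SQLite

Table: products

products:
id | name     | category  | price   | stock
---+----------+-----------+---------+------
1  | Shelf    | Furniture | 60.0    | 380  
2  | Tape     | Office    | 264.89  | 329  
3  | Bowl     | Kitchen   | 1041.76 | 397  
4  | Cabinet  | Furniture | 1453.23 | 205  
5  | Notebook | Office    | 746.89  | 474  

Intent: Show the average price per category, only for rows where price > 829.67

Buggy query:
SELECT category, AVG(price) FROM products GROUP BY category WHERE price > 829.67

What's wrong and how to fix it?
Bug: WHERE cannot follow GROUP BY

Fix: Place WHERE between FROM and GROUP BY

Corrected query:
SELECT category, AVG(price) FROM products WHERE price > 829.67 GROUP BY category

Result:
category  | AVG(price)
----------+-----------
Furniture | 1453.23   
Kitchen   | 1041.76   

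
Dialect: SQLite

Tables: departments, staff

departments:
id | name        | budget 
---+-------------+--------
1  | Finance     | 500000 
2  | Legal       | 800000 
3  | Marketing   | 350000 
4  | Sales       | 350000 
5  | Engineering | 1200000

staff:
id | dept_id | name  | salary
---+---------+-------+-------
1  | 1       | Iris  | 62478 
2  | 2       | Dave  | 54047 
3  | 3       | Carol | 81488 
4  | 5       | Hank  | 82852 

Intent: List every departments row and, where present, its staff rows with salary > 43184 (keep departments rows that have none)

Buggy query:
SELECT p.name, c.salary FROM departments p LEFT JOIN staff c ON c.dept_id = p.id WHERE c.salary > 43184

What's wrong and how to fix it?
Bug: A WHERE condition on the right-hand table after LEFT JOIN drops unmatched parents

Fix: Move the right-table condition into the ON clause so unmatched parents are kept

Corrected query:
SELECT p.name, c.salary FROM departments p LEFT JOIN staff c ON c.dept_id = p.id AND c.salary > 43184

Result:
name        | salary
------------+-------
Finance     | 62478 
Legal       | 54047 
Marketing   | 81488 
Sales       | NULL  
Engineering | 82852 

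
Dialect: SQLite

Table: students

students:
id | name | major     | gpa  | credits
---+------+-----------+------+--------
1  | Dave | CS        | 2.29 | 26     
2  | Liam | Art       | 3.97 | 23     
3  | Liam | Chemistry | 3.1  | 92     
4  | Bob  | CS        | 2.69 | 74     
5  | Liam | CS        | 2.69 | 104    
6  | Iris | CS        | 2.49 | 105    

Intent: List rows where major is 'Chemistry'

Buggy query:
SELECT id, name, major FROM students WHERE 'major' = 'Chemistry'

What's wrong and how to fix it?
Bug: 'major' in single quotes is a string literal, not the column; the comparison is literal-vs-literal and never true

Fix: Remove the quotes around the column name (or use double quotes for an identifier)

Corrected query:
SELECT id, name, major FROM students WHERE major = 'Chemistry'

Result:
id | name | major    
---+------+----------
3  | Liam | Chemistry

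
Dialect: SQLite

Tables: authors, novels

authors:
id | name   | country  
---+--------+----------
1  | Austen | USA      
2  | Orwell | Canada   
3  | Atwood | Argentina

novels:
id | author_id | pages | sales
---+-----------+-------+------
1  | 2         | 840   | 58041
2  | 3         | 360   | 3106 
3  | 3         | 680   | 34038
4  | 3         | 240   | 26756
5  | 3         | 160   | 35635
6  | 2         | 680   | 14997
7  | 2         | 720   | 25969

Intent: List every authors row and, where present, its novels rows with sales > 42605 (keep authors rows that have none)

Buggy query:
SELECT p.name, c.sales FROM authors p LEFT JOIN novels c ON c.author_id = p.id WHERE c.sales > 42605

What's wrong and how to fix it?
Bug: Filtering c.sales in WHERE discards the NULL rows produced by LEFT JOIN, turning it into an inner join

Fix: Put 'c.sales > 42605' in the JOIN's ON clause instead of WHERE

Corrected query:
SELECT p.name, c.sales FROM authors p LEFT JOIN novels c ON c.author_id = p.id AND c.sales > 42605

Result:
name   | sales
-------+------
Austen | NULL 
Orwell | 58041
Atwood | NULL 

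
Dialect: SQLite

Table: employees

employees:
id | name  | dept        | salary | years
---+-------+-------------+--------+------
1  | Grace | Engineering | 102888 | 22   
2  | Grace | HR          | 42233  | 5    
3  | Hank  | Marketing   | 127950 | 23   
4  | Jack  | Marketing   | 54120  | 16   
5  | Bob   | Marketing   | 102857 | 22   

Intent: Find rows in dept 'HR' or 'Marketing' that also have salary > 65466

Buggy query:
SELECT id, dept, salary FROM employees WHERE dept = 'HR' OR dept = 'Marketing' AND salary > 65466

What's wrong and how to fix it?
Bug: AND binds tighter than OR, so this parses as dept = 'HR' OR (dept = 'Marketing' AND salary > 65466)

Fix: Add parentheses around the OR so the AND applies to both alternatives

Corrected query:
SELECT id, dept, salary FROM employees WHERE (dept = 'HR' OR dept = 'Marketing') AND salary > 65466

Result:
id | dept      | salary
---+-----------+-------
3  | Marketing | 127950
5  | Marketing | 102857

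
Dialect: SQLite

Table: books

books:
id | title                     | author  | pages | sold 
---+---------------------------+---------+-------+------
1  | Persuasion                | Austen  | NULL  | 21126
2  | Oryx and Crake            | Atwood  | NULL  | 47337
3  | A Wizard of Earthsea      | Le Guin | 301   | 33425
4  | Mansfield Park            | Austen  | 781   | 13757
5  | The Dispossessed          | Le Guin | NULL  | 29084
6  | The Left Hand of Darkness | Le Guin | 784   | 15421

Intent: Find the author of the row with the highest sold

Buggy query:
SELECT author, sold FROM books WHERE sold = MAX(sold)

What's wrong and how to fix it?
Bug: WHERE is evaluated per row; an aggregate over the whole table isn't defined there

Fix: Wrap MAX in a scalar subquery so WHERE compares against a single value

Corrected query:
SELECT author, sold FROM books WHERE sold = (SELECT MAX(sold) FROM books)

Result:
author | sold 
-------+------
Atwood | 47337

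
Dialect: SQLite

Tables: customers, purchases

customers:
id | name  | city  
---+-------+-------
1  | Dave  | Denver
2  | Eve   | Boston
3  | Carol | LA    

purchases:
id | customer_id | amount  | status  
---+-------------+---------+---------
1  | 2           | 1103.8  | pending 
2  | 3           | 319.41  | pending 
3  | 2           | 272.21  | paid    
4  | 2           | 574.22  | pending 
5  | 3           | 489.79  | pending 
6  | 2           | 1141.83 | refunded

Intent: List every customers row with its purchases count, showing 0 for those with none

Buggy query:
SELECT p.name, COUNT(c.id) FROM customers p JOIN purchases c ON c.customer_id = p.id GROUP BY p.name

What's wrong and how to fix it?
Bug: An inner join excludes parents with zero children

Fix: Switch to LEFT JOIN to retain unmatched parent rows

Corrected query:
SELECT p.name, COUNT(c.id) FROM customers p LEFT JOIN purchases c ON c.customer_id = p.id GROUP BY p.name

Result:
name  | COUNT(c.id)
------+------------
Carol | 2          
Dave  | 0          
Eve   | 4          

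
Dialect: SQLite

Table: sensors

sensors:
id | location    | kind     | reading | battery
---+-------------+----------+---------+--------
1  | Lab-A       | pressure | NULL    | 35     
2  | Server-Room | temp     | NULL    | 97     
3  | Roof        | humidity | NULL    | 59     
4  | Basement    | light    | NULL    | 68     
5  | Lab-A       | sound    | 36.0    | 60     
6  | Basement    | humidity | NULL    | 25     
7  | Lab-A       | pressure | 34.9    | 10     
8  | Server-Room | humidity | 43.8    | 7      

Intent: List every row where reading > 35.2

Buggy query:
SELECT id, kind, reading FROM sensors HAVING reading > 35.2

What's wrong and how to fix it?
Bug: HAVING filters the output of aggregation, but this query has no GROUP BY and no aggregate functions, so SQLite rejects it (HAVING clause on a non-aggregate query); the condition here is per row

Fix: Replace HAVING with WHERE since the condition applies to individual rows

Corrected query:
SELECT id, kind, reading FROM sensors WHERE reading > 35.2

Result:
id | kind     | reading
---+----------+--------
5  | sound    | 36     
8  | humidity | 43.8   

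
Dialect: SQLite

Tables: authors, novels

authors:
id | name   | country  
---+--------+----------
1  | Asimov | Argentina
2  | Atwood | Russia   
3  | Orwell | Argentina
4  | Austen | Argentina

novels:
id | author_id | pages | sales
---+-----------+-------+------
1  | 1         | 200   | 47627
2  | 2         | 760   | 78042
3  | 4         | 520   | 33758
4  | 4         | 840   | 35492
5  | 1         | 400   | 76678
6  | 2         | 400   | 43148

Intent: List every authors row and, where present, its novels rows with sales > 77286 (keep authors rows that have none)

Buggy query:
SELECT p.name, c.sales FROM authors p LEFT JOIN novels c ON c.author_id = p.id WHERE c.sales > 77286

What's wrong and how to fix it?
Bug: A WHERE condition on the right-hand table after LEFT JOIN drops unmatched parents

Fix: Move the right-table condition into the ON clause so unmatched parents are kept

Corrected query:
SELECT p.name, c.sales FROM authors p LEFT JOIN novels c ON c.author_id = p.id AND c.sales > 77286

Result:
name   | sales
-------+------
Asimov | NULL 
Atwood | 78042
Orwell | NULL 
Austen | NULL 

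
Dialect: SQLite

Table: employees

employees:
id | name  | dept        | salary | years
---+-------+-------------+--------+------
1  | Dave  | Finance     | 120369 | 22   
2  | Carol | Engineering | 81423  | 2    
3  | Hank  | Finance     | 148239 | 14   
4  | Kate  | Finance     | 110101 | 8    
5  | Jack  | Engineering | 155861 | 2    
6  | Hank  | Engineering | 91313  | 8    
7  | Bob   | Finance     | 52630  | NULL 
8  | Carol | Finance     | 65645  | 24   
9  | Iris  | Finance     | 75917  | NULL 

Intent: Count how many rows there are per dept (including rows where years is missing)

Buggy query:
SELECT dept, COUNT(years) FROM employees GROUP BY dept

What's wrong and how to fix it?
Bug: COUNT(years) skips NULLs, so groups with missing years are undercounted

Fix: Replace COUNT(years) with COUNT(*)

Corrected query:
SELECT dept, COUNT(*) FROM employees GROUP BY dept

Result:
dept        | COUNT(*)
------------+---------
Engineering | 3       
Finance     | 6       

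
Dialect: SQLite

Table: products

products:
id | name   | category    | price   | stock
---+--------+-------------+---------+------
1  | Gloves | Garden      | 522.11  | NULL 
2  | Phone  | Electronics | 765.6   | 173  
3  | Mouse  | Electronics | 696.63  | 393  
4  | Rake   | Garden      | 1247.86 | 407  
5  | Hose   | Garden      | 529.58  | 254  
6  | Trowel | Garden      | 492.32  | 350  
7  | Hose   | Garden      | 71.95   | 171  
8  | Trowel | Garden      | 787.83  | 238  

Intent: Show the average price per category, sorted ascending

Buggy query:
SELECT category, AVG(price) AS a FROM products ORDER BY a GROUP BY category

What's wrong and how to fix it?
Bug: GROUP BY must precede ORDER BY

Fix: Move ORDER BY to the end, after GROUP BY

Corrected query:
SELECT category, AVG(price) AS a FROM products GROUP BY category ORDER BY a

Result:
category    | a         
------------+-----------
Garden      | 608.608333
Electronics | 731.115   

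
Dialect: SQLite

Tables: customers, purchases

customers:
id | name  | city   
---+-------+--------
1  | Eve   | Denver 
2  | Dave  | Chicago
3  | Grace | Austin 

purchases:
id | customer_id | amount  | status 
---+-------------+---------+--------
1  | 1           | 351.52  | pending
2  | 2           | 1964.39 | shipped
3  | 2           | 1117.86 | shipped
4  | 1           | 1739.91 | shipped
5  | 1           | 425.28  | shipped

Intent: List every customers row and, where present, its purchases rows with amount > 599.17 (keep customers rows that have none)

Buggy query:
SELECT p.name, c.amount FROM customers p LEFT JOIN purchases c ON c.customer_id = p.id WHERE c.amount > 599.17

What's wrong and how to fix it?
Bug: Filtering c.amount in WHERE discards the NULL rows produced by LEFT JOIN, turning it into an inner join

Fix: Put 'c.amount > 599.17' in the JOIN's ON clause instead of WHERE

Corrected query:
SELECT p.name, c.amount FROM customers p LEFT JOIN purchases c ON c.customer_id = p.id AND c.amount > 599.17

Result:
name  | amount 
------+--------
Eve   | 1739.91
Dave  | 1117.86
Dave  | 1964.39
Grace | NULL   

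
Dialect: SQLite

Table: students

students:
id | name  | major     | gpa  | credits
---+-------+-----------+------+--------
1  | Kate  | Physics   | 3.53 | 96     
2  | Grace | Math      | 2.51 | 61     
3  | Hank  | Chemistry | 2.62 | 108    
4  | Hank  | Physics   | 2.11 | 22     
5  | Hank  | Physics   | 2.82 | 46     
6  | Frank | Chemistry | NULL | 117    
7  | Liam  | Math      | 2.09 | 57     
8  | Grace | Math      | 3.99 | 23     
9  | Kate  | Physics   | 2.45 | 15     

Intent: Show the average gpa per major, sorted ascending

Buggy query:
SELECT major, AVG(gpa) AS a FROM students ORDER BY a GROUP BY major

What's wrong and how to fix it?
Bug: ORDER BY appears before GROUP BY; SQL clause order requires GROUP BY first

Fix: Reorder: SELECT … FROM … GROUP BY … ORDER BY …

Corrected query:
SELECT major, AVG(gpa) AS a FROM students GROUP BY major ORDER BY a

Result:
major     | a       
----------+---------
Chemistry | 2.62    
Physics   | 2.7275  
Math      | 2.863333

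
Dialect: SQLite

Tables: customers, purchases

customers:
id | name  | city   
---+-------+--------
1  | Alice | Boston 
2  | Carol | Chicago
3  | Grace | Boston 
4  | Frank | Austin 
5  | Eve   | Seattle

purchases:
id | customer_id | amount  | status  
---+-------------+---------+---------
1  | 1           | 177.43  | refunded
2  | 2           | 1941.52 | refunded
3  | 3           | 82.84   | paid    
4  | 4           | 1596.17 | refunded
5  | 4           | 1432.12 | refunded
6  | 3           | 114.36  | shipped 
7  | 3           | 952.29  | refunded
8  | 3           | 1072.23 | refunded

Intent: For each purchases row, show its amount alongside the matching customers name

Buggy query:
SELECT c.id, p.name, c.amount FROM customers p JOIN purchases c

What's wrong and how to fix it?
Bug: JOIN with no ON clause produces a cartesian product; every purchases row pairs with every customers row

Fix: Add ON c.customer_id = p.id to the JOIN

Corrected query:
SELECT c.id, p.name, c.amount FROM customers p JOIN purchases c ON c.customer_id = p.id

Result:
id | name  | amount 
---+-------+--------
1  | Alice | 177.43 
2  | Carol | 1941.52
3  | Grace | 82.84  
4  | Frank | 1596.17
5  | Frank | 1432.12
6  | Grace | 114.36 
7  | Grace | 952.29 
8  | Grace | 1072.23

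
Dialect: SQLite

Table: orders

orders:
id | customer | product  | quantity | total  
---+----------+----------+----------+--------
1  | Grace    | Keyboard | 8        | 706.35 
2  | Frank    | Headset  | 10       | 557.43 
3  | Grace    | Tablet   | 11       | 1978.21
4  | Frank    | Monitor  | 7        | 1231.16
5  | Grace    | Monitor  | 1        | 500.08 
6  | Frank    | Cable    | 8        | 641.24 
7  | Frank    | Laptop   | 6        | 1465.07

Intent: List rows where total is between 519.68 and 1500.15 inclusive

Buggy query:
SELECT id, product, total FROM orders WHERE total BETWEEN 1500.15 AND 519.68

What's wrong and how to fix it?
Bug: The bounds are reversed; BETWEEN a AND b requires a <= b to match anything

Fix: Swap the bounds so the smaller value comes first

Corrected query:
SELECT id, product, total FROM orders WHERE total BETWEEN 519.68 AND 1500.15

Result:
id | product  | total  
---+----------+--------
1  | Keyboard | 706.35 
2  | Headset  | 557.43 
4  | Monitor  | 1231.16
6  | Cable    | 641.24 
7  | Laptop   | 1465.07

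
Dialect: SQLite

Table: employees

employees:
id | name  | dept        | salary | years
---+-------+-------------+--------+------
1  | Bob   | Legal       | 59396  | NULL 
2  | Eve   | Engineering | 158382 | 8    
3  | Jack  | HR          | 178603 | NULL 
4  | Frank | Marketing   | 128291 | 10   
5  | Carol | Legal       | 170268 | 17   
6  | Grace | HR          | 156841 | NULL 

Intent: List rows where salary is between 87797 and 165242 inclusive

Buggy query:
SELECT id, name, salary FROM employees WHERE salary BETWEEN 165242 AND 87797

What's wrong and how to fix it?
Bug: BETWEEN expects the lower bound first; with 165242 AND 87797 the range is empty

Fix: Swap the bounds so the smaller value comes first

Corrected query:
SELECT id, name, salary FROM employees WHERE salary BETWEEN 87797 AND 165242

Result:
id | name  | salary
---+-------+-------
2  | Eve   | 158382
4  | Frank | 128291
6  | Grace | 156841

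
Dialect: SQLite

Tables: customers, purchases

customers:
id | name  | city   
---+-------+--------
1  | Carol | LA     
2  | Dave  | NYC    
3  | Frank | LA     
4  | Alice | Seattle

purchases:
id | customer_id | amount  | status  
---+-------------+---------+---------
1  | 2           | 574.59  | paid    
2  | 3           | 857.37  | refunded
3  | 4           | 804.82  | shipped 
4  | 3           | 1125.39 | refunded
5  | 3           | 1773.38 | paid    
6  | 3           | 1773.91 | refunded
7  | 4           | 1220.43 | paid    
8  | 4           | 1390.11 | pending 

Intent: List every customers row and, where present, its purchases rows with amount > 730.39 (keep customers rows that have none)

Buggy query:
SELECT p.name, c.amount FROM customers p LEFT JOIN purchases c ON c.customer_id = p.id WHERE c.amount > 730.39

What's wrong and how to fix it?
Bug: Filtering c.amount in WHERE discards the NULL rows produced by LEFT JOIN, turning it into an inner join

Fix: Move the right-table condition into the ON clause so unmatched parents are kept

Corrected query:
SELECT p.name, c.amount FROM customers p LEFT JOIN purchases c ON c.customer_id = p.id AND c.amount > 730.39

Result:
name  | amount 
------+--------
Carol | NULL   
Dave  | NULL   
Frank | 857.37 
Frank | 1125.39
Frank | 1773.38
Frank | 1773.91
Alice | 804.82 
Alice | 1220.43
Alice | 1390.11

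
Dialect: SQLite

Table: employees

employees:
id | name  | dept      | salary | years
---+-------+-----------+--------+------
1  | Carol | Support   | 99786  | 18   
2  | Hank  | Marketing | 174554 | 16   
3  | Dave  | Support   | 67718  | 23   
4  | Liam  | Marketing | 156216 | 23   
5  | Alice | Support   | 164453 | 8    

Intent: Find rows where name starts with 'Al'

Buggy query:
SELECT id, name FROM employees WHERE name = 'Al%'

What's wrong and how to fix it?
Bug: '=' compares the literal string including the % character; pattern matching needs LIKE

Fix: Use LIKE for wildcard pattern matching

Corrected query:
SELECT id, name FROM employees WHERE name LIKE 'Al%'

Result:
id | name 
---+------
5  | Alice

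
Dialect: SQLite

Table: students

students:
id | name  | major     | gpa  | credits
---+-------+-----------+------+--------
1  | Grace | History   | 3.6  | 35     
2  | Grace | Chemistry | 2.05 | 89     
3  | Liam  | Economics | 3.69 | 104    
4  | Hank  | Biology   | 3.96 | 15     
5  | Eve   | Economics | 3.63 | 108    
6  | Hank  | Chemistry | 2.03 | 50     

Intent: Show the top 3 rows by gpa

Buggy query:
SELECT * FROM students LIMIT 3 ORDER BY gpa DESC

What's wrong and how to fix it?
Bug: ORDER BY cannot follow LIMIT; LIMIT is the final clause

Fix: Swap the clauses: ORDER BY first, then LIMIT

Corrected query:
SELECT * FROM students ORDER BY gpa DESC LIMIT 3

Result:
id | name | major     | gpa  | credits
---+------+-----------+------+--------
4  | Hank | Biology   | 3.96 | 15     
3  | Liam | Economics | 3.69 | 104    
5  | Eve  | Economics | 3.63 | 108    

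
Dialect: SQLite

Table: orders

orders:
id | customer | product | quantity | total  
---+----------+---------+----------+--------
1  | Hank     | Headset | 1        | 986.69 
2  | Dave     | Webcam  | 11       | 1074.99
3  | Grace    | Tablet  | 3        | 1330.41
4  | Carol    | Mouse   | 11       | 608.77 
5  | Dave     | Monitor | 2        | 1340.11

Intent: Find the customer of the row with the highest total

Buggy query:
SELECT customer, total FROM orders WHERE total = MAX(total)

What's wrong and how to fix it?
Bug: MAX(total) is an aggregate and cannot be used directly in WHERE

Fix: Use a subquery: WHERE total = (SELECT MAX(total) FROM orders)

Corrected query:
SELECT customer, total FROM orders WHERE total = (SELECT MAX(total) FROM orders)

Result:
customer | total  
---------+--------
Dave     | 1340.11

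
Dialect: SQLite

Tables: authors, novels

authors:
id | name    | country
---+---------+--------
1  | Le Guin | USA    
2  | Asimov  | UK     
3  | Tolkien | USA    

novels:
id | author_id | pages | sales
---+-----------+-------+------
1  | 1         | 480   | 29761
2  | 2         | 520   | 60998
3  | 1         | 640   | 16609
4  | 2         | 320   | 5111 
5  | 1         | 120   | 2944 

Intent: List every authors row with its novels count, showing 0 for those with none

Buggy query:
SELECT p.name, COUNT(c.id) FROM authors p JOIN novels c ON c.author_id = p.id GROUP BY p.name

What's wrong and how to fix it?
Bug: INNER JOIN drops authors rows that have no matching novels rows

Fix: Switch to LEFT JOIN to retain unmatched parent rows

Corrected query:
SELECT p.name, COUNT(c.id) FROM authors p LEFT JOIN novels c ON c.author_id = p.id GROUP BY p.name

Result:
name    | COUNT(c.id)
--------+------------
Asimov  | 2          
Le Guin | 3          
Tolkien | 0          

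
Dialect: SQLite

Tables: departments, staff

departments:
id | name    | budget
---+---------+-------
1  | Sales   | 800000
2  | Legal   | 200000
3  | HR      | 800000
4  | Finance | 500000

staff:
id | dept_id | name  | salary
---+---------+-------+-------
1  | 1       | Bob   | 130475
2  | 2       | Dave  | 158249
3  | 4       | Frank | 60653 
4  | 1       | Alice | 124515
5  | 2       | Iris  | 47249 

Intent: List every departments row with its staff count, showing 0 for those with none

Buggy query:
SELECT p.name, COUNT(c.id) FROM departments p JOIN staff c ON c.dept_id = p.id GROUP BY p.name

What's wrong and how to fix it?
Bug: INNER JOIN drops departments rows that have no matching staff rows

Fix: Switch to LEFT JOIN to retain unmatched parent rows

Corrected query:
SELECT p.name, COUNT(c.id) FROM departments p LEFT JOIN staff c ON c.dept_id = p.id GROUP BY p.name

Result:
name    | COUNT(c.id)
--------+------------
Finance | 1          
HR      | 0          
Legal   | 2          
Sales   | 2          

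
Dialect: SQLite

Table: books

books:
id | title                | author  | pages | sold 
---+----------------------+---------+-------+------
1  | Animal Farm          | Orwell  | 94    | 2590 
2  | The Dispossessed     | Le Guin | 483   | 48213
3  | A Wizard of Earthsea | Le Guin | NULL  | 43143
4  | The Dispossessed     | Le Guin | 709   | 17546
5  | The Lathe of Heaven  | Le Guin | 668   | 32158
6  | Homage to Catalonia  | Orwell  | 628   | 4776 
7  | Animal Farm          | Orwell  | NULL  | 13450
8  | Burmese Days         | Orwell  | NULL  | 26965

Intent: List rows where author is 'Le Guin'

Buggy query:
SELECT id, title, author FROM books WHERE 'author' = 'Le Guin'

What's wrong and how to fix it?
Bug: 'author' in single quotes is a string literal, not the column; the comparison is literal-vs-literal and never true

Fix: Reference the column as author without single quotes

Corrected query:
SELECT id, title, author FROM books WHERE author = 'Le Guin'

Result:
id | title                | author 
---+----------------------+--------
2  | The Dispossessed     | Le Guin
3  | A Wizard of Earthsea | Le Guin
4  | The Dispossessed     | Le Guin
5  | The Lathe of Heaven  | Le Guin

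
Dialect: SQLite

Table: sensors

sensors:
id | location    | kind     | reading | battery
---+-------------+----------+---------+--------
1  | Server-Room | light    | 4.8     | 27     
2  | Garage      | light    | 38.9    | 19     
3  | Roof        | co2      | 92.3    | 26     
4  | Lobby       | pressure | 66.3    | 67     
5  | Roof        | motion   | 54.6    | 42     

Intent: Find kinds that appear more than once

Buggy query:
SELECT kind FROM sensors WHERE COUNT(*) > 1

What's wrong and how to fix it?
Bug: WHERE can't reference COUNT(*); aggregates are computed after WHERE

Fix: GROUP BY kind, then filter groups with HAVING COUNT(*) > 1

Corrected query:
SELECT kind FROM sensors GROUP BY kind HAVING COUNT(*) > 1

Result:
kind 
-----
light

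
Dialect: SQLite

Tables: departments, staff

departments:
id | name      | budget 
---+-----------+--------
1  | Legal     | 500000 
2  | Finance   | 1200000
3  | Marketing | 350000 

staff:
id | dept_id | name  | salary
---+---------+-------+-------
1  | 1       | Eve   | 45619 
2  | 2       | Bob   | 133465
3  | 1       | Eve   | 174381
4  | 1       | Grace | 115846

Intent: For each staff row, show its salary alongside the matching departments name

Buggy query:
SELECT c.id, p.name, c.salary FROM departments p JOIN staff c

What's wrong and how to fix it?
Bug: Missing join condition: each staff row is matched to all departments rows instead of just its own

Fix: Add ON c.dept_id = p.id to the JOIN

Corrected query:
SELECT c.id, p.name, c.salary FROM departments p JOIN staff c ON c.dept_id = p.id

Result:
id | name    | salary
---+---------+-------
1  | Legal   | 45619 
2  | Finance | 133465
3  | Legal   | 174381
4  | Legal   | 115846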